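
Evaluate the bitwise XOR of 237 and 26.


0b11101101 ^ 0b11010 = 0b11110111 = 247

247


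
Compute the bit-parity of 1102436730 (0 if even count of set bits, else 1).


0b1000001101101011101100101111010 has 17 ones => parity 1

1


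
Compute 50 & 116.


0b110010 & 0b1110100 = 0b110000 = 48

48


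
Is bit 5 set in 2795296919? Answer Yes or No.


0b10100110100111001101100010010111, bit 5 = 0. No

No


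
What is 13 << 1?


0b1101 << 1 = 0b11010 = 26

26


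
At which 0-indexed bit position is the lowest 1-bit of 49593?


0b1100000110111001. Lowest set bit at position 0

0


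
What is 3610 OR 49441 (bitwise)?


0b111000011010 | 0b1100000100100001 = 0b1100111100111011 = 53051

53051


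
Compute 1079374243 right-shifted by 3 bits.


0b1000000010101011111000110100011 >> 3 = 0b1000000010101011111000110100 = 134921780

134921780


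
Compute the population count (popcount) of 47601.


0b1011100111110001 has 10 set bits

10


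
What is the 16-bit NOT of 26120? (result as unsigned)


~0b110011000001000 = 0b1001100111110111 = 39415 (16-bit unsigned)

39415


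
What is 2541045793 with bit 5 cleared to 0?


2541045793 & ~(1 << 5) = 2541045761

2541045761


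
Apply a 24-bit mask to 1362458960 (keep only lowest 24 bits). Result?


1362458960 & 16777215 = 3504464

3504464


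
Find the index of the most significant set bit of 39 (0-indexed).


0b100111. Highest set bit at position 5

5


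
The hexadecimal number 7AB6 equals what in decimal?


7AB6 hex = 31414 decimal

31414


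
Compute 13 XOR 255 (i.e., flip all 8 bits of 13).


13 ^ 255 = 242

242


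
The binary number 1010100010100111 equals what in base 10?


1010100010100111 in decimal = 43175

43175


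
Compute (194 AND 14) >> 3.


Step 1: 194 & 14 = 2
Step 2: 2 >> 3 = 0

0


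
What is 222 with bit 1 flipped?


222 ^ (1 << 1) = 222 ^ 2 = 220

220


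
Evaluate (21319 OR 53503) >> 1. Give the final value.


Step 1: 21319 | 53503 = 54271
Step 2: 54271 >> 1 = 27135

27135


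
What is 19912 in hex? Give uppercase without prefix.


19912 = 4DC8 hex

4DC8


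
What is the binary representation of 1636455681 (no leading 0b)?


1636455681 = 1100001100010100101010100000001 in binary

1100001100010100101010100000001


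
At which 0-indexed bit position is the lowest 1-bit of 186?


0b10111010. Lowest set bit at position 1

1


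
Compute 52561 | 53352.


0b1100110101010001 | 0b1101000001101000 = 0b1101110101111001 = 56697

56697


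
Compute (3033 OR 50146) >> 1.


Step 1: 3033 | 50146 = 52219
Step 2: 52219 >> 1 = 26109

26109


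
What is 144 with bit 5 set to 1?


144 | (1 << 5) = 144 | 32 = 176

176


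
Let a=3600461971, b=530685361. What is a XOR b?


3600461971 ^ 530685361 = 3376098594

3376098594


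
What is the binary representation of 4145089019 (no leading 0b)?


4145089019 = 11110111000100010000100111111011 in binary

11110111000100010000100111111011


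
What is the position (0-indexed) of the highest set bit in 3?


0b11. Highest set bit at position 1

1


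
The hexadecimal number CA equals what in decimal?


CA hex = 202 decimal

202


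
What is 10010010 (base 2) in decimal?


10010010 in decimal = 146

146


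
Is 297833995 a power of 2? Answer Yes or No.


0b10001110000001001011000001011. Multiple bits set => No

No


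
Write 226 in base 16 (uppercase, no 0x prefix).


226 = E2 hex

E2


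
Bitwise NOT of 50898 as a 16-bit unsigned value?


~0b1100011011010010 = 0b11100100101101 = 14637 (16-bit unsigned)

14637


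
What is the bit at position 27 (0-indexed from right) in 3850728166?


0b11100101100001010111001011100110, position 27 = 0

0


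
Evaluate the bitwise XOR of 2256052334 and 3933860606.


0b10000110011110001010000001101110 ^ 0b11101010011110011111001011111110 = 0b1101100000000010101001010010000 = 1812026000

1812026000


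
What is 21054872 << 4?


0b1010000010100010110011000 << 4 = 0b10100000101000101100110000000 = 336877952

336877952


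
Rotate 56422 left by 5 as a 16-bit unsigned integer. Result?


Rotate 0b1101110001100110 left by 5 (16-bit) = 0b1000110011011011 = 36059

36059


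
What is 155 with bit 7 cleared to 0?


155 & ~(1 << 7) = 27

27


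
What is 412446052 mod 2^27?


412446052 & 134217727 = 9792868

9792868


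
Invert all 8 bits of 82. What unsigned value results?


82 ^ 255 = 173

173


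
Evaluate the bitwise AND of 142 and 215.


0b10001110 & 0b11010111 = 0b10000110 = 134

134


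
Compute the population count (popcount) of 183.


0b10110111 has 6 set bits

6


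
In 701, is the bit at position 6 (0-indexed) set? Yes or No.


0b1010111101, bit 6 = 0. No

No


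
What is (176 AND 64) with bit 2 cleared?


Step 1: 176 & 64 = 0
Step 2: 0 & ~(1 << 2) = 0

0


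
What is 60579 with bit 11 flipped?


60579 ^ (1 << 11) = 60579 ^ 2048 = 58531

58531


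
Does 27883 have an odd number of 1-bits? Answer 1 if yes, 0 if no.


0b110110011101011 has 10 ones => parity 0

0


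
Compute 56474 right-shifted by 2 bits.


0b1101110010011010 >> 2 = 0b11011100100110 = 14118

14118


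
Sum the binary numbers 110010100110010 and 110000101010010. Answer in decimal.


110010100110010 + 110000101010010 = 1100011010000100 = 50820

50820


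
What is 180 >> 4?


0b10110100 >> 4 = 0b1011 = 11

11


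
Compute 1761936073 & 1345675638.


0b1101001000001010000001011001001 & 0b1010000001101010110000101110110 = 0b1000000000001010000000001000000 = 1074069568

1074069568


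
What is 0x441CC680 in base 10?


441CC680 hex = 1142736512 decimal

1142736512


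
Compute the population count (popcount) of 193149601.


0b1011100000110011101010100001 has 13 set bits

13


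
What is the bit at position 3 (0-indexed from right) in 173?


0b10101101, position 3 = 1

1


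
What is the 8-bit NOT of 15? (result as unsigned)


~0b1111 = 0b11110000 = 240 (8-bit unsigned)

240


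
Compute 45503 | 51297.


0b1011000110111111 | 0b1100100001100001 = 0b1111100111111111 = 63999

63999


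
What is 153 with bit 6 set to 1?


153 | (1 << 6) = 153 | 64 = 217

217


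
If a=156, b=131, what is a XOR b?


156 ^ 131 = 31

31


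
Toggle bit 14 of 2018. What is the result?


2018 ^ (1 << 14) = 2018 ^ 16384 = 18402

18402


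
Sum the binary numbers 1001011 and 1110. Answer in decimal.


1001011 + 1110 = 1011001 = 89

89


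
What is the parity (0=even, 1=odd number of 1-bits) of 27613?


0b110101111011101 has 11 ones => parity 1

1


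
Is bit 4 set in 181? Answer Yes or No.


0b10110101, bit 4 = 1. Yes

Yes


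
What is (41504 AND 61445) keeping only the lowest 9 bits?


Step 1: 41504 & 61445 = 40960
Step 2: 40960 & 511 = 0

0


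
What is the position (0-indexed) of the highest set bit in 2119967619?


0b1111110010111000010001110000011. Highest set bit at position 30

30


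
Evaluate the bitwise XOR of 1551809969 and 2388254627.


0b1011100011111101011110110110001 ^ 0b10001110010110011101111110100011 = 0b11010010001001110110001000010010 = 3525796370

3525796370


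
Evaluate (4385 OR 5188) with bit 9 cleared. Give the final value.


Step 1: 4385 | 5188 = 5477
Step 2: 5477 & ~(1 << 9) = 5477

5477


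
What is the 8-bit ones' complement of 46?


46 ^ 255 = 209

209


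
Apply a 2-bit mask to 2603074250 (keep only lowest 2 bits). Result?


2603074250 & 3 = 2

2


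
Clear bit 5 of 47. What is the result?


47 & ~(1 << 5) = 15

15


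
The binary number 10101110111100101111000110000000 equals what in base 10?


10101110111100101111000110000000 in decimal = 2935157120

2935157120


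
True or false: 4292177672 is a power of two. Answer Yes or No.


0b11111111110101010110111100001000. Multiple bits set => No

No


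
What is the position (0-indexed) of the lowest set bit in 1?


0b1. Lowest set bit at position 0

0


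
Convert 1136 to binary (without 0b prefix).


1136 = 10001110000 in binary

10001110000


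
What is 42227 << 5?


0b1010010011110011 << 5 = 0b101001001111001100000 = 1351264

1351264


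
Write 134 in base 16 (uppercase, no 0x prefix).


134 = 86 hex

86


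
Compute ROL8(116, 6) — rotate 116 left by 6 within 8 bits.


Rotate 0b1110100 left by 6 (8-bit) = 0b11101 = 29

29


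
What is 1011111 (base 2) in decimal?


1011111 in decimal = 95

95


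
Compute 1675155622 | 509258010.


0b1100011110110001101100010100110 | 0b11110010110101010100100011010 = 0b1111111110110101111100110111110 = 2145057214

2145057214


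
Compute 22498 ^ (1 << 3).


22498 ^ (1 << 3) = 22498 ^ 8 = 22506

22506


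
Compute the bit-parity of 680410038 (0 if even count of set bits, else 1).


0b101000100011100011101110110110 has 16 ones => parity 0

0


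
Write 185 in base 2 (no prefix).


185 = 10111001 in binary

10111001


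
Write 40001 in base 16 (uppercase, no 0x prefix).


40001 = 9C41 hex

9C41


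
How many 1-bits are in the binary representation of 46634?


0b1011011000101010 has 8 set bits

8


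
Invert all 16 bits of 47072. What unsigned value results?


47072 ^ 65535 = 18463

18463


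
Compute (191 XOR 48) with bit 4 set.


Step 1: 191 ^ 48 = 143
Step 2: 143 | (1 << 4) = 143 | 16 = 159

159


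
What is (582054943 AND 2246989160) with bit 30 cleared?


Step 1: 582054943 & 2246989160 = 10507272
Step 2: 10507272 & ~(1 << 30) = 10507272

10507272


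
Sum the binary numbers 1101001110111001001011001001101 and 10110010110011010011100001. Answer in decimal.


1101001110111001001011001001101 + 10110010110011010011100001 = 1101100101001111100101100101110 = 1822935854

1822935854


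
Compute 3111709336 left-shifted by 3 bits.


0b10111001011110001110101010011000 << 3 = 0b10111001011110001110101010011000000 = 24893674688

24893674688


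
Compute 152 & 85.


0b10011000 & 0b1010101 = 0b10000 = 16

16


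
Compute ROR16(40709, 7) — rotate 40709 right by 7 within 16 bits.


Rotate 0b1001111100000101 right by 7 (16-bit) = 0b101100111110 = 2878

2878


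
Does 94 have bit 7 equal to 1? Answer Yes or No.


0b1011110, bit 7 = 0. No

No


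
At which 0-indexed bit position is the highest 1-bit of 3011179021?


0b10110011011110101111001000001101. Highest set bit at position 31

31


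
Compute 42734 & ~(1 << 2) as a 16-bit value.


42734 & ~(1 << 2) = 42730

42730


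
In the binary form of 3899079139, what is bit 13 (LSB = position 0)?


0b11101000011001110011100111100011, position 13 = 1

1


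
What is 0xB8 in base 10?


B8 hex = 184 decimal

184


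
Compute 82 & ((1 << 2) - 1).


82 & 3 = 2

2


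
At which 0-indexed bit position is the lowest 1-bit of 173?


0b10101101. Lowest set bit at position 0

0


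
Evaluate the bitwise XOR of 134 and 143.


0b10000110 ^ 0b10001111 = 0b1001 = 9

9


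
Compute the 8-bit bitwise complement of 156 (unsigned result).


~0b10011100 = 0b1100011 = 99 (8-bit unsigned)

99


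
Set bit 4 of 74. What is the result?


74 | (1 << 4) = 74 | 16 = 90

90


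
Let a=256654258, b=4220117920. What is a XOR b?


256654258 ^ 4220117920 = 4106606610

4106606610


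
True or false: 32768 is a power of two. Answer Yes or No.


0b1000000000000000. Only one bit set => Yes

Yes


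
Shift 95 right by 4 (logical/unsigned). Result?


0b1011111 >> 4 = 0b101 = 5

5


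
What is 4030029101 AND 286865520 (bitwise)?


0b11110000001101010101110100101101 & 0b10001000110010011100001110000 = 0b10000000100010001100000100000 = 269555744

269555744


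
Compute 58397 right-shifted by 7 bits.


0b1110010000011101 >> 7 = 0b111001000 = 456

456


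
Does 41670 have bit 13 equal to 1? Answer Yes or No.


0b1010001011000110, bit 13 = 1. Yes

Yes


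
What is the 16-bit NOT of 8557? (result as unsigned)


~0b10000101101101 = 0b1101111010010010 = 56978 (16-bit unsigned)

56978


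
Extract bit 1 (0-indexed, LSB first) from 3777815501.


0b11100001001011001110001111001101, position 1 = 0

0


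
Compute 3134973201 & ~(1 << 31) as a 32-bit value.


3134973201 & ~(1 << 31) = 987489553

987489553


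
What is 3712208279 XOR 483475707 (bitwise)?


0b11011101010000111100110110010111 ^ 0b11100110100010100000011111011 = 0b11000001100100101000110101101100 = 3247607148

3247607148


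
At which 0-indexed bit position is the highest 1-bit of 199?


0b11000111. Highest set bit at position 7

7


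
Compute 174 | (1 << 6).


174 | (1 << 6) = 174 | 64 = 238

238


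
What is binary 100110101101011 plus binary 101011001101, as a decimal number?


100110101101011 + 101011001101 = 101100000111000 = 22584

22584


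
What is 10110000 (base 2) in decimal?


10110000 in decimal = 176

176


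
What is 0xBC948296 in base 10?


BC948296 hex = 3163849366 decimal

3163849366


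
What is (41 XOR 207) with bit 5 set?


Step 1: 41 ^ 207 = 230
Step 2: 230 | (1 << 5) = 230 | 32 = 230

230


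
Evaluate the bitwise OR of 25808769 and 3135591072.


0b1100010011100111110000001 | 0b10111010111001010101001010100000 = 0b10111011111011011101111110100001 = 3152928673

3152928673


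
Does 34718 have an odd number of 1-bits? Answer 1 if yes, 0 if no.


0b1000011110011110 has 9 ones => parity 1

1


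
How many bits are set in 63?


0b111111 has 6 set bits

6


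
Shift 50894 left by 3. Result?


0b1100011011001110 << 3 = 0b1100011011001110000 = 407152

407152


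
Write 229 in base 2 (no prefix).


229 = 11100101 in binary

11100101


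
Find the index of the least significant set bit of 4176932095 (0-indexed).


0b11111000111101101110110011111111. Lowest set bit at position 0

0


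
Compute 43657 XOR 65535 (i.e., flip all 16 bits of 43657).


43657 ^ 65535 = 21878

21878


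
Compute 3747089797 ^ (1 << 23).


3747089797 ^ (1 << 23) = 3747089797 ^ 8388608 = 3755478405

3755478405


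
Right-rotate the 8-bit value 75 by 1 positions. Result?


Rotate 0b1001011 right by 1 (8-bit) = 0b10100101 = 165

165


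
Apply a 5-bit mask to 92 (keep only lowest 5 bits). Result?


92 & 31 = 28

28


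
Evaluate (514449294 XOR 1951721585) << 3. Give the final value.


Step 1: 514449294 ^ 1951721585 = 1794979839
Step 2: 1794979839 << 3 = 14359838712

14359838712


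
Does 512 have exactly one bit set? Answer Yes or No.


0b1000000000. Only one bit set => Yes

Yes


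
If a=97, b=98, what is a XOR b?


97 ^ 98 = 3

3


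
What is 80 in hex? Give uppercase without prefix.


80 = 50 hex

50


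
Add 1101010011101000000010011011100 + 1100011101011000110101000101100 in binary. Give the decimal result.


1101010011101000000010011011100 + 1100011101011000110101000101100 = 11001110001000000110111100001000 = 3458232072

3458232072


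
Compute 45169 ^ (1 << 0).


45169 ^ (1 << 0) = 45169 ^ 1 = 45168

45168


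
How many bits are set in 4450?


0b1000101100010 has 5 set bits

5


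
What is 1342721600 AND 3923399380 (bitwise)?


0b1010000000010000100111001000000 & 0b11101001110110100101001011010100 = 0b1000000000010000100001001000000 = 1074283072

1074283072


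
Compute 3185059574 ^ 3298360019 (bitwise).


0b10111101110110000010011011110110 ^ 0b11000100100110001111101011010011 = 0b1111001010000001101110000100101 = 2034293797

2034293797


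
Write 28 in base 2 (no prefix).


28 = 11100 in binary

11100


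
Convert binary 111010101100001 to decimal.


111010101100001 in decimal = 30049

30049


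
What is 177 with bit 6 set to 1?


177 | (1 << 6) = 177 | 64 = 241

241


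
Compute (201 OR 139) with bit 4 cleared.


Step 1: 201 | 139 = 203
Step 2: 203 & ~(1 << 4) = 203

203


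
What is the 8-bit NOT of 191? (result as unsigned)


~0b10111111 = 0b1000000 = 64 (8-bit unsigned)

64


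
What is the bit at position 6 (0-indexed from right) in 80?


0b1010000, position 6 = 1

1


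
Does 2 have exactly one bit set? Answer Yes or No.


0b10. Only one bit set => Yes

Yes


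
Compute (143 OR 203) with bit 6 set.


Step 1: 143 | 203 = 207
Step 2: 207 | (1 << 6) = 207 | 64 = 207

207


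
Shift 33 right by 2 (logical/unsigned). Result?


0b100001 >> 2 = 0b1000 = 8

8


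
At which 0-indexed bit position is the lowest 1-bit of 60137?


0b1110101011101001. Lowest set bit at position 0

0


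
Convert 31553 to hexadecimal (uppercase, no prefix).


31553 = 7B41 hex

7B41


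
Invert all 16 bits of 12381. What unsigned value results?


12381 ^ 65535 = 53154

53154


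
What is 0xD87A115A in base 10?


D87A115A hex = 3631878490 decimal

3631878490


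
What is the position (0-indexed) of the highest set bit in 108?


0b1101100. Highest set bit at position 6

6


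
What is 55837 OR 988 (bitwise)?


0b1101101000011101 | 0b1111011100 = 0b1101101111011101 = 56285

56285


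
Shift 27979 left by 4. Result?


0b110110101001011 << 4 = 0b1101101010010110000 = 447664

447664


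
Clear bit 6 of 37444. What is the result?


37444 & ~(1 << 6) = 37380

37380


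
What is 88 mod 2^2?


88 & 3 = 0

0


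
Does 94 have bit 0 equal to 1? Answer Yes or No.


0b1011110, bit 0 = 0. No

No


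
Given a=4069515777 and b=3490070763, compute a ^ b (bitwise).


4069515777 ^ 3490070763 = 579445482

579445482


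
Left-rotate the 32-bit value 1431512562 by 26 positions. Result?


Rotate 0b1010101010100110010010111110010 left by 26 (32-bit) = 0b11001001010101010100110010010111 = 3377810583

3377810583


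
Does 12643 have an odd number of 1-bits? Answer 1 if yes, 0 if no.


0b11000101100011 has 7 ones => parity 1

1


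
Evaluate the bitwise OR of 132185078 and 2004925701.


0b111111000001111101111110110 | 0b1110111100000001011110100000101 = 0b1110111111000001111111111110111 = 2011234295

2011234295


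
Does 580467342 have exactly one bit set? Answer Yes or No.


0b100010100110010011101010001110. Multiple bits set => No

No


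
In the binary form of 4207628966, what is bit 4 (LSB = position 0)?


0b11111010110010110101001010100110, position 4 = 0

0


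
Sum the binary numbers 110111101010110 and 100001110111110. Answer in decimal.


110111101010110 + 100001110111110 = 1011001100010100 = 45844

45844


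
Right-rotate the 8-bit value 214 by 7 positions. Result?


Rotate 0b11010110 right by 7 (8-bit) = 0b10101101 = 173

173


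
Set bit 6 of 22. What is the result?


22 | (1 << 6) = 22 | 64 = 86

86


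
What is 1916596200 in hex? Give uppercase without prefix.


1916596200 = 723CEFE8 hex

723CEFE8


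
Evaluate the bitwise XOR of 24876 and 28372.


0b110000100101100 ^ 0b110111011010100 = 0b111111111000 = 4088

4088


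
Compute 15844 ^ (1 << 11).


15844 ^ (1 << 11) = 15844 ^ 2048 = 13796

13796


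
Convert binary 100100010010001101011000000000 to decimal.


100100010010001101011000000000 in decimal = 608753152

608753152


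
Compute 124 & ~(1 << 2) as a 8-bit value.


124 & ~(1 << 2) = 120

120


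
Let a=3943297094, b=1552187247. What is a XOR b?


3943297094 ^ 1552187247 = 3079507753

3079507753


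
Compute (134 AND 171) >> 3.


Step 1: 134 & 171 = 130
Step 2: 130 >> 3 = 16

16


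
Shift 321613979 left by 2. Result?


0b10011001010110111000010011011 << 2 = 0b1001100101011011100001001101100 = 1286455916

1286455916


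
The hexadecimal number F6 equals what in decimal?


F6 hex = 246 decimal

246


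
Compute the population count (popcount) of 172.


0b10101100 has 4 set bits

4


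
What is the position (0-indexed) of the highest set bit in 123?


0b1111011. Highest set bit at position 6

6


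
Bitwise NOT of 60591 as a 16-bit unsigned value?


~0b1110110010101111 = 0b1001101010000 = 4944 (16-bit unsigned)

4944


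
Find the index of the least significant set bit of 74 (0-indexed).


0b1001010. Lowest set bit at position 1

1


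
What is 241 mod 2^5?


241 & 31 = 17

17


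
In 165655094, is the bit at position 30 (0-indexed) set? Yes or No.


0b1001110111111011001000110110, bit 30 = 0. No

No


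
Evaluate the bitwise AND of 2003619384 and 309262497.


0b1110111011011001100111000111000 & 0b10010011011101111100010100001 = 0b10010011011001100100000100000 = 309119008

309119008


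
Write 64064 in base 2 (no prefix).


64064 = 1111101001000000 in binary

1111101001000000


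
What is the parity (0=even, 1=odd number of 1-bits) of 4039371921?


0b11110000110000111110110010010001 has 16 ones => parity 0

0


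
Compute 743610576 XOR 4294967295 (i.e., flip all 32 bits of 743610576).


743610576 ^ 4294967295 = 3551356719

3551356719


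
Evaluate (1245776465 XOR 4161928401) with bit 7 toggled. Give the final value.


Step 1: 1245776465 ^ 4161928401 = 2991650432
Step 2: 2991650432 ^ (1 << 7) = 2991650432 ^ 128 = 2991650304

2991650304


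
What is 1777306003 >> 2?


0b1101001111011111000100110010011 >> 2 = 0b11010011110111110001001100100 = 444326500

444326500


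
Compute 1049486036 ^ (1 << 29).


1049486036 ^ (1 << 29) = 1049486036 ^ 536870912 = 512615124

512615124


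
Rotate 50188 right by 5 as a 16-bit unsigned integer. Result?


Rotate 0b1100010000001100 right by 5 (16-bit) = 0b110011000100000 = 26144

26144


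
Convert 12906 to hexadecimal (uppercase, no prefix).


12906 = 326A hex

326A


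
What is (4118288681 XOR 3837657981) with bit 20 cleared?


Step 1: 4118288681 ^ 3837657981 = 298195540
Step 2: 298195540 & ~(1 << 20) = 298195540

298195540


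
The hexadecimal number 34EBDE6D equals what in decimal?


34EBDE6D hex = 887873133 decimal

887873133


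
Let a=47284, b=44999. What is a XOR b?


47284 ^ 44999 = 6003

6003


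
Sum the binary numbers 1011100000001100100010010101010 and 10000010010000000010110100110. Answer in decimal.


1011100000001100100010010101010 + 10000010010000000010110100110 = 1101100010011100100101001010000 = 1817070160

1817070160


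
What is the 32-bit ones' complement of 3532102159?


3532102159 ^ 4294967295 = 762865136

762865136


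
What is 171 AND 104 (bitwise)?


0b10101011 & 0b1101000 = 0b101000 = 40

40


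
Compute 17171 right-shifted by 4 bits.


0b100001100010011 >> 4 = 0b10000110001 = 1073

1073


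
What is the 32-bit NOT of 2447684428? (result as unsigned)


~0b10010001111001001011001101001100 = 0b1101110000110110100110010110011 = 1847282867 (32-bit unsigned)

1847282867


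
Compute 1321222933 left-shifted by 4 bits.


0b1001110110000000100001100010101 << 4 = 0b10011101100000001000011000101010000 = 21139566928

21139566928


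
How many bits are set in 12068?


0b10111100100100 has 7 set bits

7


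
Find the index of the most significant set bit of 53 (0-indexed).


0b110101. Highest set bit at position 5

5


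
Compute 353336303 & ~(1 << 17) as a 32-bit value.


353336303 & ~(1 << 17) = 353205231

353205231


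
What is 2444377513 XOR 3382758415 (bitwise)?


0b10010001101100100011110110101001 ^ 0b11001001101000001100110000001111 = 0b1011000000100101111000110100110 = 1477636518

1477636518


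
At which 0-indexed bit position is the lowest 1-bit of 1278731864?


0b1001100001101111110011001011000. Lowest set bit at position 3

3


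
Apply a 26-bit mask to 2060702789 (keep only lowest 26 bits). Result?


2060702789 & 67108863 = 47436869

47436869


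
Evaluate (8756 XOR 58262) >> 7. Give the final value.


Step 1: 8756 ^ 58262 = 49570
Step 2: 49570 >> 7 = 387

387


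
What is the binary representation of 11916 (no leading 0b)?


11916 = 10111010001100 in binary

10111010001100


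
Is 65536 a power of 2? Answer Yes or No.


0b10000000000000000. Only one bit set => Yes

Yes


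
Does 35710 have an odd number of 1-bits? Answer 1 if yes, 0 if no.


0b1000101101111110 has 10 ones => parity 0

0


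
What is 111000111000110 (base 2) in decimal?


111000111000110 in decimal = 29126

29126


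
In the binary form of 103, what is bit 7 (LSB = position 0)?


0b1100111, position 7 = 0

0


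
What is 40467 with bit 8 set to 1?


40467 | (1 << 8) = 40467 | 256 = 40723

40723


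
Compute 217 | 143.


0b11011001 | 0b10001111 = 0b11011111 = 223

223


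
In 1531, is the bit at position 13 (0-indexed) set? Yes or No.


0b10111111011, bit 13 = 0. No

No


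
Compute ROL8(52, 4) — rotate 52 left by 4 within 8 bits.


Rotate 0b110100 left by 4 (8-bit) = 0b1000011 = 67

67


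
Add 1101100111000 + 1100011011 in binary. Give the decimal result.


1101100111000 + 1100011011 = 1111001010011 = 7763

7763


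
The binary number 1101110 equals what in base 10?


1101110 in decimal = 110

110


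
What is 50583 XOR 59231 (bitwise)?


0b1100010110010111 ^ 0b1110011101011111 = 0b10001011001000 = 8904

8904


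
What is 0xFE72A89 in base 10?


FE72A89 hex = 266807945 decimal

266807945


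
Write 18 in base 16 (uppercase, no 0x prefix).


18 = 12 hex

12


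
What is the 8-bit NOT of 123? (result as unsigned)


~0b1111011 = 0b10000100 = 132 (8-bit unsigned)

132


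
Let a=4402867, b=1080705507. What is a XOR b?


4402867 ^ 1080705507 = 1076457296

1076457296


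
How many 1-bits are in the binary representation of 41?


0b101001 has 3 set bits

3


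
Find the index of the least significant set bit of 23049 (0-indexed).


0b101101000001001. Lowest set bit at position 0

0


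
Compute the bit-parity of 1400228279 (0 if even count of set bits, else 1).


0b1010011011101011100100110110111 has 19 ones => parity 1

1


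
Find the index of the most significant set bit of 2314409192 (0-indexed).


0b10001001111100110001010011101000. Highest set bit at position 31

31


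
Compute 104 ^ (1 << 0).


104 ^ (1 << 0) = 104 ^ 1 = 105

105


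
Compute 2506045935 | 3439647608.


0b10010101010111110011100111101111 | 0b11001101000001001101101101111000 = 0b11011101010111111111101111111111 = 3714055167

3714055167


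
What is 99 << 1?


0b1100011 << 1 = 0b11000110 = 198

198


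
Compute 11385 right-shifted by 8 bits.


0b10110001111001 >> 8 = 0b101100 = 44

44


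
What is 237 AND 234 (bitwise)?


0b11101101 & 0b11101010 = 0b11101000 = 232

232


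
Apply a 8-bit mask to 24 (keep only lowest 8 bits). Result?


24 & 255 = 24

24


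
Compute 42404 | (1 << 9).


42404 | (1 << 9) = 42404 | 512 = 42916

42916


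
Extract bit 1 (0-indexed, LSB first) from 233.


0b11101001, position 1 = 0

0


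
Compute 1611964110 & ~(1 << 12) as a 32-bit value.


1611964110 & ~(1 << 12) = 1611960014

1611960014


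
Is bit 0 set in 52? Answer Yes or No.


0b110100, bit 0 = 0. No

No


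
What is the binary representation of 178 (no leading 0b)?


178 = 10110010 in binary

10110010


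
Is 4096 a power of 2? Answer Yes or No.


0b1000000000000. Only one bit set => Yes

Yes


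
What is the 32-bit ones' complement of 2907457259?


2907457259 ^ 4294967295 = 1387510036

1387510036


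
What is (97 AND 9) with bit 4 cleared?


Step 1: 97 & 9 = 1
Step 2: 1 & ~(1 << 4) = 1

1


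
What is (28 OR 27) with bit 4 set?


Step 1: 28 | 27 = 31
Step 2: 31 | (1 << 4) = 31 | 16 = 31

31


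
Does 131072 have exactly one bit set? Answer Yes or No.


0b100000000000000000. Only one bit set => Yes

Yes


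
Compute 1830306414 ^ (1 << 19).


1830306414 ^ (1 << 19) = 1830306414 ^ 524288 = 1829782126

1829782126


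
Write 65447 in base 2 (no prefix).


65447 = 1111111110100111 in binary

1111111110100111


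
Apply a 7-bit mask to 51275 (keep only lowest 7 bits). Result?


51275 & 127 = 75

75


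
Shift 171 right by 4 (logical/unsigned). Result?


0b10101011 >> 4 = 0b1010 = 10

10


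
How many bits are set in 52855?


0b1100111001110111 has 11 set bits

11


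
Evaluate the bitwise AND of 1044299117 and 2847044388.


0b111110001111101011110101101101 & 0b10101001101100100111001100100100 = 0b101000001100100011000100100100 = 674378020

674378020


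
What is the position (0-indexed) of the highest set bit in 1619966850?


0b1100000100011101011101110000010. Highest set bit at position 30

30


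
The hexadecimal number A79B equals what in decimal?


A79B hex = 42907 decimal

42907


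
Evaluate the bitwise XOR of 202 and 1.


0b11001010 ^ 0b1 = 0b11001011 = 203

203


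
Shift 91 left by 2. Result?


0b1011011 << 2 = 0b101101100 = 364

364


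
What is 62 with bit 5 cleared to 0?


62 & ~(1 << 5) = 30

30


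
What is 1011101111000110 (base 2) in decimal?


1011101111000110 in decimal = 48070

48070


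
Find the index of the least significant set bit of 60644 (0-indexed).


0b1110110011100100. Lowest set bit at position 2

2


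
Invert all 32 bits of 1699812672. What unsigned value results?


1699812672 ^ 4294967295 = 2595154623

2595154623


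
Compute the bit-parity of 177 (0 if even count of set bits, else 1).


0b10110001 has 4 ones => parity 0

0


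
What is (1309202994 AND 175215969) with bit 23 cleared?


Step 1: 1309202994 & 175215969 = 167809056
Step 2: 167809056 & ~(1 << 23) = 167809056

167809056


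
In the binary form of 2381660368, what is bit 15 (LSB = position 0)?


0b10001101111101010100000011010000, position 15 = 0

0


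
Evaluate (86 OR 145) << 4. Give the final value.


Step 1: 86 | 145 = 215
Step 2: 215 << 4 = 3440

3440


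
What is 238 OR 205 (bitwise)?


0b11101110 | 0b11001101 = 0b11101111 = 239

239


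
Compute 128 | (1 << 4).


128 | (1 << 4) = 128 | 16 = 144

144


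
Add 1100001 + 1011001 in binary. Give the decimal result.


1100001 + 1011001 = 10111010 = 186

186


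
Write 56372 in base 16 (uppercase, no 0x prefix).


56372 = DC34 hex

DC34


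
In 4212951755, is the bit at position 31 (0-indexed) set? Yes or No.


0b11111011000111001000101011001011, bit 31 = 1. Yes

Yes


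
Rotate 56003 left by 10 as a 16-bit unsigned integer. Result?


Rotate 0b1101101011000011 left by 10 (16-bit) = 0b111101101011 = 3947

3947


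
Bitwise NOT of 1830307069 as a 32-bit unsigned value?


~0b1101101000110000100010011111101 = 0b10010010111001111011101100000010 = 2464660226 (32-bit unsigned)

2464660226


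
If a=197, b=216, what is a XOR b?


197 ^ 216 = 29

29


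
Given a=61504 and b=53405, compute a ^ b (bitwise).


61504 ^ 53405 = 8413

8413


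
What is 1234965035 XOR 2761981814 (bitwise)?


0b1001001100111000001001000101011 ^ 0b10100100101000000111111101110110 = 0b11101101001111000110110101011101 = 3980160349

3980160349


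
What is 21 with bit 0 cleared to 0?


21 & ~(1 << 0) = 20

20


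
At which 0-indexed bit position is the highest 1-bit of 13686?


0b11010101110110. Highest set bit at position 13

13


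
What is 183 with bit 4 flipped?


183 ^ (1 << 4) = 183 ^ 16 = 167

167


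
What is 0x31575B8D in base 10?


31575B8D hex = 827808653 decimal

827808653


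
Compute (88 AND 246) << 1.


Step 1: 88 & 246 = 80
Step 2: 80 << 1 = 160

160


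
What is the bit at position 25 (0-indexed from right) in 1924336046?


0b1110010101100110000100110101110, position 25 = 1

1


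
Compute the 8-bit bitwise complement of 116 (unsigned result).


~0b1110100 = 0b10001011 = 139 (8-bit unsigned)

139


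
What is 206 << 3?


0b11001110 << 3 = 0b11001110000 = 1648

1648


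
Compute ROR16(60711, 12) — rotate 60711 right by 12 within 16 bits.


Rotate 0b1110110100100111 right by 12 (16-bit) = 0b1101001001111110 = 53886

53886


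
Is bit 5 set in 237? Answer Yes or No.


0b11101101, bit 5 = 1. Yes

Yes


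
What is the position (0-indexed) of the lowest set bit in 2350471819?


0b10001100000110010101101010001011. Lowest set bit at position 0

0


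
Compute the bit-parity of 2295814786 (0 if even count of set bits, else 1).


0b10001000110101110101101010000010 has 14 ones => parity 0

0


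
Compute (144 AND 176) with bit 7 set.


Step 1: 144 & 176 = 144
Step 2: 144 | (1 << 7) = 144 | 128 = 144

144


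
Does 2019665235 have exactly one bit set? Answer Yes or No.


0b1111000011000011010010101010011. Multiple bits set => No

No


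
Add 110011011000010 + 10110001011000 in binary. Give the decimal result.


110011011000010 + 10110001011000 = 1001001100011010 = 37658

37658


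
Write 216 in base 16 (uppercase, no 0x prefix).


216 = D8 hex

D8


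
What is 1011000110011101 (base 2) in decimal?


1011000110011101 in decimal = 45469

45469


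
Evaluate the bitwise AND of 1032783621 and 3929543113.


0b111101100011110000011100000101 & 0b11101010001110000001000111001001 = 0b101000000010000000000100000001 = 671613185

671613185


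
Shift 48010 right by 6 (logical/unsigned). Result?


0b1011101110001010 >> 6 = 0b1011101110 = 750

750


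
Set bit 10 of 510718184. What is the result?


510718184 | (1 << 10) = 510718184 | 1024 = 510719208

510719208


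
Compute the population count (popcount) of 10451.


0b10100011010011 has 7 set bits

7


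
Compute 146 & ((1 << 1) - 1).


146 & 1 = 0

0


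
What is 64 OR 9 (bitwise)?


0b1000000 | 0b1001 = 0b1001001 = 73

73


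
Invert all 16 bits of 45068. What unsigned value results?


45068 ^ 65535 = 20467

20467


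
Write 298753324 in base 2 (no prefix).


298753324 = 10001110011101001110100101100 in binary

10001110011101001110100101100


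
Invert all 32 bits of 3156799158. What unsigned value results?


3156799158 ^ 4294967295 = 1138168137

1138168137


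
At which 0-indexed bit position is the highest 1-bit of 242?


0b11110010. Highest set bit at position 7

7


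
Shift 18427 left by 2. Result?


0b100011111111011 << 2 = 0b10001111111101100 = 73708

73708


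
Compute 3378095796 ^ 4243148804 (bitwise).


0b11001001010110011010011010110100 ^ 0b11111100111010010101000000000100 = 0b110101101100001111011010110000 = 900789936

900789936


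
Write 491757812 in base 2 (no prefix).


491757812 = 11101010011111010000011110100 in binary

11101010011111010000011110100


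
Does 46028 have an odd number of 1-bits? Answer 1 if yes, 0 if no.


0b1011001111001100 has 9 ones => parity 1

1


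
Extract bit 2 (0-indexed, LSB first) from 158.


0b10011110, position 2 = 1

1


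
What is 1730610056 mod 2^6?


1730610056 & 63 = 8

8


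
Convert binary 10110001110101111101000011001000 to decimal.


10110001110101111101000011001000 in decimal = 2983710920

2983710920


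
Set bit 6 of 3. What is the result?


3 | (1 << 6) = 3 | 64 = 67

67


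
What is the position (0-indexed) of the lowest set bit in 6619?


0b1100111011011. Lowest set bit at position 0

0


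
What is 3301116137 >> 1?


0b11000100110000110000100011101001 >> 1 = 0b1100010011000011000010001110100 = 1650558068

1650558068


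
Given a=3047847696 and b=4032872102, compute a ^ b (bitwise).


3047847696 ^ 4032872102 = 1170917814

1170917814


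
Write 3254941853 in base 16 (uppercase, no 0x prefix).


3254941853 = C202789D hex

C202789D


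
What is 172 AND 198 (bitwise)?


0b10101100 & 0b11000110 = 0b10000100 = 132

132


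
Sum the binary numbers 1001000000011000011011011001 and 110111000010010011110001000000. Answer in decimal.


1001000000011000011011011001 + 110111000010010011110001000000 = 1000000000010101100001100011001 = 1074447129

1074447129


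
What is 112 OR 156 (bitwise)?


0b1110000 | 0b10011100 = 0b11111100 = 252

252


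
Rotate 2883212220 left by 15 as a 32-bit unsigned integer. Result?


Rotate 0b10101011110110100101001110111100 left by 15 (32-bit) = 0b101001110111100101010111101101 = 702436845

702436845


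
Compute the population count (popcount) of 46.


0b101110 has 4 set bits

4


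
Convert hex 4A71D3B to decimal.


4A71D3B hex = 78060859 decimal

78060859


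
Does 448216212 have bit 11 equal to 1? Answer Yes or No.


0b11010101101110011110010010100, bit 11 = 1. Yes

Yes


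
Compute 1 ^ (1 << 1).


1 ^ (1 << 1) = 1 ^ 2 = 3

3


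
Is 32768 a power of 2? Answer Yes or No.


0b1000000000000000. Only one bit set => Yes

Yes


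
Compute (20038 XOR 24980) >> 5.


Step 1: 20038 ^ 24980 = 12242
Step 2: 12242 >> 5 = 382

382


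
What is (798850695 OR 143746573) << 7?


Step 1: 798850695 | 143746573 = 798850703
Step 2: 798850703 << 7 = 102252889984

102252889984


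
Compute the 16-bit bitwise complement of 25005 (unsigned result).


~0b110000110101101 = 0b1001111001010010 = 40530 (16-bit unsigned)

40530


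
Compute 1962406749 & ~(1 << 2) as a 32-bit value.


1962406749 & ~(1 << 2) = 1962406745

1962406745


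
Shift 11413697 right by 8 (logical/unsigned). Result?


0b101011100010100011000001 >> 8 = 0b1010111000101000 = 44584

44584


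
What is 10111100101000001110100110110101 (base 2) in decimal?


10111100101000001110100110110101 in decimal = 3164662197

3164662197


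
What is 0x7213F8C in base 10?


7213F8C hex = 119619468 decimal

119619468


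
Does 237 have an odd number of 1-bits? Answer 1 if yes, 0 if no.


0b11101101 has 6 ones => parity 0

0


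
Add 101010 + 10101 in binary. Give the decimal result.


101010 + 10101 = 111111 = 63

63


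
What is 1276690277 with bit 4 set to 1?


1276690277 | (1 << 4) = 1276690277 | 16 = 1276690293

1276690293


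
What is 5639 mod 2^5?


5639 & 31 = 7

7


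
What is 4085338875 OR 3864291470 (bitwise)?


0b11110011100000010101001011111011 | 0b11100110010101000110100010001110 = 0b11110111110101010111101011111111 = 4157963007

4157963007


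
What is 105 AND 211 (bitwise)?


0b1101001 & 0b11010011 = 0b1000001 = 65

65


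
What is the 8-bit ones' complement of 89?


89 ^ 255 = 166

166


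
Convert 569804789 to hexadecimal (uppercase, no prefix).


569804789 = 21F687F5 hex

21F687F5


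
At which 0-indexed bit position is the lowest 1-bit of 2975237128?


0b10110001010101101000010000001000. Lowest set bit at position 3

3


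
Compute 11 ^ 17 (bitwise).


0b1011 ^ 0b10001 = 0b11010 = 26

26


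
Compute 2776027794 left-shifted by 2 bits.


0b10100101011101101101001010010010 << 2 = 0b1010010101110110110100101001001000 = 11104111176

11104111176


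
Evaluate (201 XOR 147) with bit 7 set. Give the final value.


Step 1: 201 ^ 147 = 90
Step 2: 90 | (1 << 7) = 90 | 128 = 218

218
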